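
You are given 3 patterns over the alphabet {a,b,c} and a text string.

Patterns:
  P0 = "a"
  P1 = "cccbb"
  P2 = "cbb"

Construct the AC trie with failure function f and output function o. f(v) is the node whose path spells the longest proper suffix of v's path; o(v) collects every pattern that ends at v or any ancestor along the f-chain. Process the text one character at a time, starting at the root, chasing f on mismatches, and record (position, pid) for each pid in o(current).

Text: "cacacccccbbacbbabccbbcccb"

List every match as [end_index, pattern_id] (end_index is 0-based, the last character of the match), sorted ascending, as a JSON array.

Construct AC machine:
Trie nodes:
  n0 'ε': a→1 c→2
  n1 'a': ·  [P0 ends]
  n2 'c': b→7 c→3
  n3 'cc': c→4
  n4 'ccc': b→5
  n5 'cccb': b→6
  n6 'cccbb': ·  [P1 ends]
  n7 'cb': b→8
  n8 'cbb': ·  [P2 ends]

Failure links (BFS by depth):
  fail(1) 'a': from fail(0)=0 chase 'a': 0 ⇒ 0;  out={0}∪out(0)={0}
  fail(2) 'c': from fail(0)=0 chase 'c': 0 ⇒ 0;  out=∅∪out(0)=∅
  fail(3) 'cc': from fail(2)=0 chase 'c': 0 ⇒ 2;  out=∅∪out(2)=∅
  fail(7) 'cb': from fail(2)=0 chase 'b': 0 ⇒ 0;  out=∅∪out(0)=∅
  fail(4) 'ccc': from fail(3)=2 chase 'c': 2 ⇒ 3;  out=∅∪out(3)=∅
  fail(8) 'cbb': from fail(7)=0 chase 'b': 0 ⇒ 0;  out={2}∪out(0)={2}
  fail(5) 'cccb': from fail(4)=3 chase 'b': 3→2 ⇒ 7;  out=∅∪out(7)=∅
  fail(6) 'cccbb': from fail(5)=7 chase 'b': 7 ⇒ 8;  out={1}∪out(8)={1,2}

Text stream:
[0] read 'c'  n0⇒n2
[1] read 'a'  n2⇒n1 (fail-walked)  ** P0@[1:1]
[2] read 'c'  n1⇒n2 (fail-walked)
[3] read 'a'  n2⇒n1 (fail-walked)  ** P0@[3:3]
[4] read 'c'  n1⇒n2 (fail-walked)
[5] read 'c'  n2⇒n3
[6] read 'c'  n3⇒n4
[7] read 'c'  n4⇒n4 (fail-walked)
[8] read 'c'  n4⇒n4 (fail-walked)
[9] read 'b'  n4⇒n5
[10] read 'b'  n5⇒n6  ** P1@[6:10],P2@[8:10]
[11] read 'a'  n6⇒n1 (fail-walked)  ** P0@[11:11]
[12] read 'c'  n1⇒n2 (fail-walked)
[13] read 'b'  n2⇒n7
[14] read 'b'  n7⇒n8  ** P2@[12:14]
[15] read 'a'  n8⇒n1 (fail-walked)  ** P0@[15:15]
[16] read 'b'  n1⇒n0 (fail-walked)
[17] read 'c'  n0⇒n2
[18] read 'c'  n2⇒n3
[19] read 'b'  n3⇒n7 (fail-walked)
[20] read 'b'  n7⇒n8  ** P2@[18:20]
[21] read 'c'  n8⇒n2 (fail-walked)
[22] read 'c'  n2⇒n3
[23] read 'c'  n3⇒n4
[24] read 'b'  n4⇒n5

Result: [[1,0],[3,0],[10,1],[10,2],[11,0],[14,2],[15,0],[20,2]]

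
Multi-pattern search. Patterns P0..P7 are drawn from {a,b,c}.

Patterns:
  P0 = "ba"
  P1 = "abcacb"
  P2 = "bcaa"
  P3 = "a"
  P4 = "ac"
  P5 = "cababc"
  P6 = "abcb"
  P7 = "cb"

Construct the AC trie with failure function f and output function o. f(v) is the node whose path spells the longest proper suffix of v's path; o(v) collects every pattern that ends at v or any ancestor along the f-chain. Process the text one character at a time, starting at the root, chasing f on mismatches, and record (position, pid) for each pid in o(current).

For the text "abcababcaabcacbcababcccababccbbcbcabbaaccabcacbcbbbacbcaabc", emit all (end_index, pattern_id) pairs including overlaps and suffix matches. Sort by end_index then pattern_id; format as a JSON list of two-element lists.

Construct AC machine:
Trie nodes:
  n0 'ε': a→3 b→1 c→13
  n1 'b': a→2 c→9
  n2 'ba': ·  ←P0
  n3 'a': b→4 c→12  ←P3
  n4 'ab': c→5
  n5 'abc': a→6 b→19
  n6 'abca': c→7
  n7 'abcac': b→8
  n8 'abcacb': ·  ←P1
  n9 'bc': a→10
  n10 'bca': a→11
  n11 'bcaa': ·  ←P2
  n12 'ac': ·  ←P4
  n13 'c': a→14 b→20
  n14 'ca': b→15
  n15 'cab': a→16
  n16 'caba': b→17
  n17 'cabab': c→18
  n18 'cababc': ·  ←P5
  n19 'abcb': ·  ←P6
  n20 'cb': ·  ←P7

Failure links (BFS by depth):
  fail(1) 'b': from fail(0)=0 chase 'b': 0 ⇒ 0;  out=∅∪out(0)=∅
  fail(3) 'a': from fail(0)=0 chase 'a': 0 ⇒ 0;  out={3}∪out(0)={3}
  fail(13) 'c': from fail(0)=0 chase 'c': 0 ⇒ 0;  out=∅∪out(0)=∅
  fail(2) 'ba': from fail(1)=0 chase 'a': 0 ⇒ 3;  out={0}∪out(3)={0,3}
  fail(4) 'ab': from fail(3)=0 chase 'b': 0 ⇒ 1;  out=∅∪out(1)=∅
  fail(9) 'bc': from fail(1)=0 chase 'c': 0 ⇒ 13;  out=∅∪out(13)=∅
  fail(12) 'ac': from fail(3)=0 chase 'c': 0 ⇒ 13;  out={4}∪out(13)={4}
  fail(14) 'ca': from fail(13)=0 chase 'a': 0 ⇒ 3;  out=∅∪out(3)={3}
  fail(20) 'cb': from fail(13)=0 chase 'b': 0 ⇒ 1;  out={7}∪out(1)={7}
  fail(5) 'abc': from fail(4)=1 chase 'c': 1 ⇒ 9;  out=∅∪out(9)=∅
  fail(10) 'bca': from fail(9)=13 chase 'a': 13 ⇒ 14;  out=∅∪out(14)={3}
  fail(15) 'cab': from fail(14)=3 chase 'b': 3 ⇒ 4;  out=∅∪out(4)=∅
  fail(6) 'abca': from fail(5)=9 chase 'a': 9 ⇒ 10;  out=∅∪out(10)={3}
  fail(11) 'bcaa': from fail(10)=14 chase 'a': 14→3→0 ⇒ 3;  out={2}∪out(3)={2,3}
  fail(16) 'caba': from fail(15)=4 chase 'a': 4→1 ⇒ 2;  out=∅∪out(2)={0,3}
  fail(19) 'abcb': from fail(5)=9 chase 'b': 9→13 ⇒ 20;  out={6}∪out(20)={6,7}
  fail(7) 'abcac': from fail(6)=10 chase 'c': 10→14→3 ⇒ 12;  out=∅∪out(12)={4}
  fail(17) 'cabab': from fail(16)=2 chase 'b': 2→3 ⇒ 4;  out=∅∪out(4)=∅
  fail(8) 'abcacb': from fail(7)=12 chase 'b': 12→13 ⇒ 20;  out={1}∪out(20)={1,7}
  fail(18) 'cababc': from fail(17)=4 chase 'c': 4 ⇒ 5;  out={5}∪out(5)={5}

Text stream:
[0] read 'a'  n0⇒n3  ** P3@[0:0]
[1] read 'b'  n3⇒n4
[2] read 'c'  n4⇒n5
[3] read 'a'  n5⇒n6  ** P3@[3:3]
[4] read 'b'  n6⇒n15 ·f
[5] read 'a'  n15⇒n16  ** P0@[4:5],P3@[5:5]
[6] read 'b'  n16⇒n17
[7] read 'c'  n17⇒n18  ** P5@[2:7]
[8] read 'a'  n18⇒n6 ·f  ** P3@[8:8]
[9] read 'a'  n6⇒n11 ·f  ** P2@[6:9],P3@[9:9]
[10] read 'b'  n11⇒n4 ·f
[11] read 'c'  n4⇒n5
[12] read 'a'  n5⇒n6  ** P3@[12:12]
[13] read 'c'  n6⇒n7  ** P4@[12:13]
[14] read 'b'  n7⇒n8  ** P1@[9:14],P7@[13:14]
[15] read 'c'  n8⇒n9 ·f
[16] read 'a'  n9⇒n10  ** P3@[16:16]
[17] read 'b'  n10⇒n15 ·f
[18] read 'a'  n15⇒n16  ** P0@[17:18],P3@[18:18]
[19] read 'b'  n16⇒n17
[20] read 'c'  n17⇒n18  ** P5@[15:20]
[21] read 'c'  n18⇒n13 ·f
[22] read 'c'  n13⇒n13 ·f
[23] read 'a'  n13⇒n14  ** P3@[23:23]
[24] read 'b'  n14⇒n15
[25] read 'a'  n15⇒n16  ** P0@[24:25],P3@[25:25]
[26] read 'b'  n16⇒n17
[27] read 'c'  n17⇒n18  ** P5@[22:27]
[28] read 'c'  n18⇒n13 ·f
[29] read 'b'  n13⇒n20  ** P7@[28:29]
[30] read 'b'  n20⇒n1 ·f
[31] read 'c'  n1⇒n9
[32] read 'b'  n9⇒n20 ·f  ** P7@[31:32]
[33] read 'c'  n20⇒n9 ·f
[34] read 'a'  n9⇒n10  ** P3@[34:34]
[35] read 'b'  n10⇒n15 ·f
[36] read 'b'  n15⇒n1 ·f
[37] read 'a'  n1⇒n2  ** P0@[36:37],P3@[37:37]
[38] read 'a'  n2⇒n3 ·f  ** P3@[38:38]
[39] read 'c'  n3⇒n12  ** P4@[38:39]
[40] read 'c'  n12⇒n13 ·f
[41] read 'a'  n13⇒n14  ** P3@[41:41]
[42] read 'b'  n14⇒n15
[43] read 'c'  n15⇒n5 ·f
[44] read 'a'  n5⇒n6  ** P3@[44:44]
[45] read 'c'  n6⇒n7  ** P4@[44:45]
[46] read 'b'  n7⇒n8  ** P1@[41:46],P7@[45:46]
[47] read 'c'  n8⇒n9 ·f
[48] read 'b'  n9⇒n20 ·f  ** P7@[47:48]
[49] read 'b'  n20⇒n1 ·f
[50] read 'b'  n1⇒n1 ·f
[51] read 'a'  n1⇒n2  ** P0@[50:51],P3@[51:51]
[52] read 'c'  n2⇒n12 ·f  ** P4@[51:52]
[53] read 'b'  n12⇒n20 ·f  ** P7@[52:53]
[54] read 'c'  n20⇒n9 ·f
[55] read 'a'  n9⇒n10  ** P3@[55:55]
[56] read 'a'  n10⇒n11  ** P2@[53:56],P3@[56:56]
[57] read 'b'  n11⇒n4 ·f
[58] read 'c'  n4⇒n5

Result: [[0,3],[3,3],[5,0],[5,3],[7,5],[8,3],[9,2],[9,3],[12,3],[13,4],[14,1],[14,7],[16,3],[18,0],[18,3],[20,5],[23,3],[25,0],[25,3],[27,5],[29,7],[32,7],[34,3],[37,0],[37,3],[38,3],[39,4],[41,3],[44,3],[45,4],[46,1],[46,7],[48,7],[51,0],[51,3],[52,4],[53,7],[55,3],[56,2],[56,3]]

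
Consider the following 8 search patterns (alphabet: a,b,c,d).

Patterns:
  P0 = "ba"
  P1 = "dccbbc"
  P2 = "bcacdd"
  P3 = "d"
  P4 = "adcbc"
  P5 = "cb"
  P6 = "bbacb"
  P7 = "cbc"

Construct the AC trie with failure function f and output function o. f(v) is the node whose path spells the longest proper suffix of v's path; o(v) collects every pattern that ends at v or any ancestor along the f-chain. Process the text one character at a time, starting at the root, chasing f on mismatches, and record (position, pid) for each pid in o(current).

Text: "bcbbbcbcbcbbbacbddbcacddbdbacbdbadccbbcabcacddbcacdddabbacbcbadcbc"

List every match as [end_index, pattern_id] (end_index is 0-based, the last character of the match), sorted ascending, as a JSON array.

Build automaton:
Trie (insert patterns):
  0='ε' goto a→14 b→1 c→19 d→3
  1='b' goto a→2 b→21 c→9
  2='ba' goto ·  [P0 ends]
  3='d' goto c→4  [P3 ends]
  4='dc' goto c→5
  5='dcc' goto b→6
  6='dccb' goto b→7
  7='dccbb' goto c→8
  8='dccbbc' goto ·  [P1 ends]
  9='bc' goto a→10
  10='bca' goto c→11
  11='bcac' goto d→12
  12='bcacd' goto d→13
  13='bcacdd' goto ·  [P2 ends]
  14='a' goto d→15
  15='ad' goto c→16
  16='adc' goto b→17
  17='adcb' goto c→18
  18='adcbc' goto ·  [P4 ends]
  19='c' goto b→20
  20='cb' goto c→25  [P5 ends]
  21='bb' goto a→22
  22='bba' goto c→23
  23='bbac' goto b→24
  24='bbacb' goto ·  [P6 ends]
  25='cbc' goto ·  [P7 ends]

BFS fail/out derivation:
  n1('b'): parent n0 fail=0; on 'b' 0 → fail=0;  out ∅∪∅=∅
  n3('d'): parent n0 fail=0; on 'd' 0 → fail=0;  out {3}∪∅={3}
  n14('a'): parent n0 fail=0; on 'a' 0 → fail=0;  out ∅∪∅=∅
  n19('c'): parent n0 fail=0; on 'c' 0 → fail=0;  out ∅∪∅=∅
  n2('ba'): parent n1 fail=0; on 'a' 0 → fail=14;  out {0}∪∅={0}
  n4('dc'): parent n3 fail=0; on 'c' 0 → fail=19;  out ∅∪∅=∅
  n9('bc'): parent n1 fail=0; on 'c' 0 → fail=19;  out ∅∪∅=∅
  n15('ad'): parent n14 fail=0; on 'd' 0 → fail=3;  out ∅∪{3}={3}
  n20('cb'): parent n19 fail=0; on 'b' 0 → fail=1;  out {5}∪∅={5}
  n21('bb'): parent n1 fail=0; on 'b' 0 → fail=1;  out ∅∪∅=∅
  n5('dcc'): parent n4 fail=19; on 'c' 19→0 → fail=19;  out ∅∪∅=∅
  n10('bca'): parent n9 fail=19; on 'a' 19→0 → fail=14;  out ∅∪∅=∅
  n16('adc'): parent n15 fail=3; on 'c' 3 → fail=4;  out ∅∪∅=∅
  n22('bba'): parent n21 fail=1; on 'a' 1 → fail=2;  out ∅∪{0}={0}
  n25('cbc'): parent n20 fail=1; on 'c' 1 → fail=9;  out {7}∪∅={7}
  n6('dccb'): parent n5 fail=19; on 'b' 19 → fail=20;  out ∅∪{5}={5}
  n11('bcac'): parent n10 fail=14; on 'c' 14→0 → fail=19;  out ∅∪∅=∅
  n17('adcb'): parent n16 fail=4; on 'b' 4→19 → fail=20;  out ∅∪{5}={5}
  n23('bbac'): parent n22 fail=2; on 'c' 2→14→0 → fail=19;  out ∅∪∅=∅
  n7('dccbb'): parent n6 fail=20; on 'b' 20→1 → fail=21;  out ∅∪∅=∅
  n12('bcacd'): parent n11 fail=19; on 'd' 19→0 → fail=3;  out ∅∪{3}={3}
  n18('adcbc'): parent n17 fail=20; on 'c' 20 → fail=25;  out {4}∪{7}={4,7}
  n24('bbacb'): parent n23 fail=19; on 'b' 19 → fail=20;  out {6}∪{5}={5,6}
  n8('dccbbc'): parent n7 fail=21; on 'c' 21→1 → fail=9;  out {1}∪∅={1}
  n13('bcacdd'): parent n12 fail=3; on 'd' 3→0 → fail=3;  out {2}∪{3}={2,3}

Text stream:
[0] read 'b'  n0⇒n1
[1] read 'c'  n1⇒n9
[2] read 'b'  n9⇒n20 (via fail)  emit P5@[1:2]
[3] read 'b'  n20⇒n21 (via fail)
[4] read 'b'  n21⇒n21 (via fail)
[5] read 'c'  n21⇒n9 (via fail)
[6] read 'b'  n9⇒n20 (via fail)  emit P5@[5:6]
[7] read 'c'  n20⇒n25  emit P7@[5:7]
[8] read 'b'  n25⇒n20 (via fail)  emit P5@[7:8]
[9] read 'c'  n20⇒n25  emit P7@[7:9]
[10] read 'b'  n25⇒n20 (via fail)  emit P5@[9:10]
[11] read 'b'  n20⇒n21 (via fail)
[12] read 'b'  n21⇒n21 (via fail)
[13] read 'a'  n21⇒n22  emit P0@[12:13]
[14] read 'c'  n22⇒n23
[15] read 'b'  n23⇒n24  emit P5@[14:15],P6@[11:15]
[16] read 'd'  n24⇒n3 (via fail)  emit P3@[16:16]
[17] read 'd'  n3⇒n3 (via fail)  emit P3@[17:17]
[18] read 'b'  n3⇒n1 (via fail)
[19] read 'c'  n1⇒n9
[20] read 'a'  n9⇒n10
[21] read 'c'  n10⇒n11
[22] read 'd'  n11⇒n12  emit P3@[22:22]
[23] read 'd'  n12⇒n13  emit P2@[18:23],P3@[23:23]
[24] read 'b'  n13⇒n1 (via fail)
[25] read 'd'  n1⇒n3 (via fail)  emit P3@[25:25]
[26] read 'b'  n3⇒n1 (via fail)
[27] read 'a'  n1⇒n2  emit P0@[26:27]
[28] read 'c'  n2⇒n19 (via fail)
[29] read 'b'  n19⇒n20  emit P5@[28:29]
[30] read 'd'  n20⇒n3 (via fail)  emit P3@[30:30]
[31] read 'b'  n3⇒n1 (via fail)
[32] read 'a'  n1⇒n2  emit P0@[31:32]
[33] read 'd'  n2⇒n15 (via fail)  emit P3@[33:33]
[34] read 'c'  n15⇒n16
[35] read 'c'  n16⇒n5 (via fail)
[36] read 'b'  n5⇒n6  emit P5@[35:36]
[37] read 'b'  n6⇒n7
[38] read 'c'  n7⇒n8  emit P1@[33:38]
[39] read 'a'  n8⇒n10 (via fail)
[40] read 'b'  n10⇒n1 (via fail)
[41] read 'c'  n1⇒n9
[42] read 'a'  n9⇒n10
[43] read 'c'  n10⇒n11
[44] read 'd'  n11⇒n12  emit P3@[44:44]
[45] read 'd'  n12⇒n13  emit P2@[40:45],P3@[45:45]
[46] read 'b'  n13⇒n1 (via fail)
[47] read 'c'  n1⇒n9
[48] read 'a'  n9⇒n10
[49] read 'c'  n10⇒n11
[50] read 'd'  n11⇒n12  emit P3@[50:50]
[51] read 'd'  n12⇒n13  emit P2@[46:51],P3@[51:51]
[52] read 'd'  n13⇒n3 (via fail)  emit P3@[52:52]
[53] read 'a'  n3⇒n14 (via fail)
[54] read 'b'  n14⇒n1 (via fail)
[55] read 'b'  n1⇒n21
[56] read 'a'  n21⇒n22  emit P0@[55:56]
[57] read 'c'  n22⇒n23
[58] read 'b'  n23⇒n24  emit P5@[57:58],P6@[54:58]
[59] read 'c'  n24⇒n25 (via fail)  emit P7@[57:59]
[60] read 'b'  n25⇒n20 (via fail)  emit P5@[59:60]
[61] read 'a'  n20⇒n2 (via fail)  emit P0@[60:61]
[62] read 'd'  n2⇒n15 (via fail)  emit P3@[62:62]
[63] read 'c'  n15⇒n16
[64] read 'b'  n16⇒n17  emit P5@[63:64]
[65] read 'c'  n17⇒n18  emit P4@[61:65],P7@[63:65]

Matches: [[2,5],[6,5],[7,7],[8,5],[9,7],[10,5],[13,0],[15,5],[15,6],[16,3],[17,3],[22,3],[23,2],[23,3],[25,3],[27,0],[29,5],[30,3],[32,0],[33,3],[36,5],[38,1],[44,3],[45,2],[45,3],[50,3],[51,2],[51,3],[52,3],[56,0],[58,5],[58,6],[59,7],[60,5],[61,0],[62,3],[64,5],[65,4],[65,7]]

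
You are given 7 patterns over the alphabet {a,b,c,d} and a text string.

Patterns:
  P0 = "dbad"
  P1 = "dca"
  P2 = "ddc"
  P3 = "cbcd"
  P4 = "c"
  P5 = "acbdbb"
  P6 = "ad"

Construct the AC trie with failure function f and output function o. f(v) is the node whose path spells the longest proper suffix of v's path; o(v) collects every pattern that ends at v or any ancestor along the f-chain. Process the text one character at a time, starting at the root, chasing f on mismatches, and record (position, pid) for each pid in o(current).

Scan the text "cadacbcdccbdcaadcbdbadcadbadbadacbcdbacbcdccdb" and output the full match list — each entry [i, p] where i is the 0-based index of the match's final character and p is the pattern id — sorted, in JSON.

Build automaton:
Trie nodes:
  n0 'ε': a→13 c→9 d→1
  n1 'd': b→2 c→5 d→7
  n2 'db': a→3
  n3 'dba': d→4
  n4 'dbad': ·  [P0 ends]
  n5 'dc': a→6
  n6 'dca': ·  [P1 ends]
  n7 'dd': c→8
  n8 'ddc': ·  [P2 ends]
  n9 'c': b→10  [P4 ends]
  n10 'cb': c→11
  n11 'cbc': d→12
  n12 'cbcd': ·  [P3 ends]
  n13 'a': c→14 d→19
  n14 'ac': b→15
  n15 'acb': d→16
  n16 'acbd': b→17
  n17 'acbdb': b→18
  n18 'acbdbb': ·  [P5 ends]
  n19 'ad': ·  [P6 ends]

BFS fail/out derivation:
  n1('d'): parent n0 fail=0; on 'd' 0 → fail=0;  out ∅∪∅=∅
  n9('c'): parent n0 fail=0; on 'c' 0 → fail=0;  out {4}∪∅={4}
  n13('a'): parent n0 fail=0; on 'a' 0 → fail=0;  out ∅∪∅=∅
  n2('db'): parent n1 fail=0; on 'b' 0 → fail=0;  out ∅∪∅=∅
  n5('dc'): parent n1 fail=0; on 'c' 0 → fail=9;  out ∅∪{4}={4}
  n7('dd'): parent n1 fail=0; on 'd' 0 → fail=1;  out ∅∪∅=∅
  n10('cb'): parent n9 fail=0; on 'b' 0 → fail=0;  out ∅∪∅=∅
  n14('ac'): parent n13 fail=0; on 'c' 0 → fail=9;  out ∅∪{4}={4}
  n19('ad'): parent n13 fail=0; on 'd' 0 → fail=1;  out {6}∪∅={6}
  n3('dba'): parent n2 fail=0; on 'a' 0 → fail=13;  out ∅∪∅=∅
  n6('dca'): parent n5 fail=9; on 'a' 9→0 → fail=13;  out {1}∪∅={1}
  n8('ddc'): parent n7 fail=1; on 'c' 1 → fail=5;  out {2}∪{4}={2,4}
  n11('cbc'): parent n10 fail=0; on 'c' 0 → fail=9;  out ∅∪{4}={4}
  n15('acb'): parent n14 fail=9; on 'b' 9 → fail=10;  out ∅∪∅=∅
  n4('dbad'): parent n3 fail=13; on 'd' 13 → fail=19;  out {0}∪{6}={0,6}
  n12('cbcd'): parent n11 fail=9; on 'd' 9→0 → fail=1;  out {3}∪∅={3}
  n16('acbd'): parent n15 fail=10; on 'd' 10→0 → fail=1;  out ∅∪∅=∅
  n17('acbdb'): parent n16 fail=1; on 'b' 1 → fail=2;  out ∅∪∅=∅
  n18('acbdbb'): parent n17 fail=2; on 'b' 2→0 → fail=0;  out {5}∪∅={5}

Scan:
i=0 'c': node 0→9  → match P4@[0:0]
i=1 'a': node 9→13 ·f
i=2 'd': node 13→19  → match P6@[1:2]
i=3 'a': node 19→13 ·f
i=4 'c': node 13→14  → match P4@[4:4]
i=5 'b': node 14→15
i=6 'c': node 15→11 ·f  → match P4@[6:6]
i=7 'd': node 11→12  → match P3@[4:7]
i=8 'c': node 12→5 ·f  → match P4@[8:8]
i=9 'c': node 5→9 ·f  → match P4@[9:9]
i=10 'b': node 9→10
i=11 'd': node 10→1 ·f
i=12 'c': node 1→5  → match P4@[12:12]
i=13 'a': node 5→6  → match P1@[11:13]
i=14 'a': node 6→13 ·f
i=15 'd': node 13→19  → match P6@[14:15]
i=16 'c': node 19→5 ·f  → match P4@[16:16]
i=17 'b': node 5→10 ·f
i=18 'd': node 10→1 ·f
i=19 'b': node 1→2
i=20 'a': node 2→3
i=21 'd': node 3→4  → match P0@[18:21],P6@[20:21]
i=22 'c': node 4→5 ·f  → match P4@[22:22]
i=23 'a': node 5→6  → match P1@[21:23]
i=24 'd': node 6→19 ·f  → match P6@[23:24]
i=25 'b': node 19→2 ·f
i=26 'a': node 2→3
i=27 'd': node 3→4  → match P0@[24:27],P6@[26:27]
i=28 'b': node 4→2 ·f
i=29 'a': node 2→3
i=30 'd': node 3→4  → match P0@[27:30],P6@[29:30]
i=31 'a': node 4→13 ·f
i=32 'c': node 13→14  → match P4@[32:32]
i=33 'b': node 14→15
i=34 'c': node 15→11 ·f  → match P4@[34:34]
i=35 'd': node 11→12  → match P3@[32:35]
i=36 'b': node 12→2 ·f
i=37 'a': node 2→3
i=38 'c': node 3→14 ·f  → match P4@[38:38]
i=39 'b': node 14→15
i=40 'c': node 15→11 ·f  → match P4@[40:40]
i=41 'd': node 11→12  → match P3@[38:41]
i=42 'c': node 12→5 ·f  → match P4@[42:42]
i=43 'c': node 5→9 ·f  → match P4@[43:43]
i=44 'd': node 9→1 ·f
i=45 'b': node 1→2

All matches (sorted): [[0,4],[2,6],[4,4],[6,4],[7,3],[8,4],[9,4],[12,4],[13,1],[15,6],[16,4],[21,0],[21,6],[22,4],[23,1],[24,6],[27,0],[27,6],[30,0],[30,6],[32,4],[34,4],[35,3],[38,4],[40,4],[41,3],[42,4],[43,4]]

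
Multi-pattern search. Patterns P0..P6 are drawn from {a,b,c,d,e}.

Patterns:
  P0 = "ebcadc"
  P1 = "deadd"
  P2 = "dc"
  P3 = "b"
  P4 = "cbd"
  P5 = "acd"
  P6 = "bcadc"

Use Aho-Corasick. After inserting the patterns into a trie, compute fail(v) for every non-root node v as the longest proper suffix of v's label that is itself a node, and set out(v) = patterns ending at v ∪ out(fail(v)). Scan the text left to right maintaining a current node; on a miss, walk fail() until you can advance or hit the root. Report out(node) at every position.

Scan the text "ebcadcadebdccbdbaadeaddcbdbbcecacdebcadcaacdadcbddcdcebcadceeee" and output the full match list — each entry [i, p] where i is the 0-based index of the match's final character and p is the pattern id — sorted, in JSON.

Build automaton:
Trie (insert patterns):
  0='ε' goto a→17 b→13 c→14 d→7 e→1
  1='e' goto b→2
  2='eb' goto c→3
  3='ebc' goto a→4
  4='ebca' goto d→5
  5='ebcad' goto c→6
  6='ebcadc' goto ·  ←P0
  7='d' goto c→12 e→8
  8='de' goto a→9
  9='dea' goto d→10
  10='dead' goto d→11
  11='deadd' goto ·  ←P1
  12='dc' goto ·  ←P2
  13='b' goto c→20  ←P3
  14='c' goto b→15
  15='cb' goto d→16
  16='cbd' goto ·  ←P4
  17='a' goto c→18
  18='ac' goto d→19
  19='acd' goto ·  ←P5
  20='bc' goto a→21
  21='bca' goto d→22
  22='bcad' goto c→23
  23='bcadc' goto ·  ←P6

BFS fail/out derivation:
  n1('e'): parent n0 fail=0; on 'e' 0 → fail=0;  out ∅∪∅=∅
  n7('d'): parent n0 fail=0; on 'd' 0 → fail=0;  out ∅∪∅=∅
  n13('b'): parent n0 fail=0; on 'b' 0 → fail=0;  out {3}∪∅={3}
  n14('c'): parent n0 fail=0; on 'c' 0 → fail=0;  out ∅∪∅=∅
  n17('a'): parent n0 fail=0; on 'a' 0 → fail=0;  out ∅∪∅=∅
  n2('eb'): parent n1 fail=0; on 'b' 0 → fail=13;  out ∅∪{3}={3}
  n8('de'): parent n7 fail=0; on 'e' 0 → fail=1;  out ∅∪∅=∅
  n12('dc'): parent n7 fail=0; on 'c' 0 → fail=14;  out {2}∪∅={2}
  n15('cb'): parent n14 fail=0; on 'b' 0 → fail=13;  out ∅∪{3}={3}
  n18('ac'): parent n17 fail=0; on 'c' 0 → fail=14;  out ∅∪∅=∅
  n20('bc'): parent n13 fail=0; on 'c' 0 → fail=14;  out ∅∪∅=∅
  n3('ebc'): parent n2 fail=13; on 'c' 13 → fail=20;  out ∅∪∅=∅
  n9('dea'): parent n8 fail=1; on 'a' 1→0 → fail=17;  out ∅∪∅=∅
  n16('cbd'): parent n15 fail=13; on 'd' 13→0 → fail=7;  out {4}∪∅={4}
  n19('acd'): parent n18 fail=14; on 'd' 14→0 → fail=7;  out {5}∪∅={5}
  n21('bca'): parent n20 fail=14; on 'a' 14→0 → fail=17;  out ∅∪∅=∅
  n4('ebca'): parent n3 fail=20; on 'a' 20 → fail=21;  out ∅∪∅=∅
  n10('dead'): parent n9 fail=17; on 'd' 17→0 → fail=7;  out ∅∪∅=∅
  n22('bcad'): parent n21 fail=17; on 'd' 17→0 → fail=7;  out ∅∪∅=∅
  n5('ebcad'): parent n4 fail=21; on 'd' 21 → fail=22;  out ∅∪∅=∅
  n11('deadd'): parent n10 fail=7; on 'd' 7→0 → fail=7;  out {1}∪∅={1}
  n23('bcadc'): parent n22 fail=7; on 'c' 7 → fail=12;  out {6}∪{2}={2,6}
  n6('ebcadc'): parent n5 fail=22; on 'c' 22 → fail=23;  out {0}∪{2,6}={0,2,6}

Scan:
pos 0 'e': at 1
pos 1 'b': at 2  emit P3@[1:1]
pos 2 'c': at 3
pos 3 'a': at 4
pos 4 'd': at 5
pos 5 'c': at 6  emit P0@[0:5],P2@[4:5],P6@[1:5]
pos 6 'a': at 17 ·f
pos 7 'd': at 7 ·f
pos 8 'e': at 8
pos 9 'b': at 2 ·f  emit P3@[9:9]
pos 10 'd': at 7 ·f
pos 11 'c': at 12  emit P2@[10:11]
pos 12 'c': at 14 ·f
pos 13 'b': at 15  emit P3@[13:13]
pos 14 'd': at 16  emit P4@[12:14]
pos 15 'b': at 13 ·f  emit P3@[15:15]
pos 16 'a': at 17 ·f
pos 17 'a': at 17 ·f
pos 18 'd': at 7 ·f
pos 19 'e': at 8
pos 20 'a': at 9
pos 21 'd': at 10
pos 22 'd': at 11  emit P1@[18:22]
pos 23 'c': at 12 ·f  emit P2@[22:23]
pos 24 'b': at 15 ·f  emit P3@[24:24]
pos 25 'd': at 16  emit P4@[23:25]
pos 26 'b': at 13 ·f  emit P3@[26:26]
pos 27 'b': at 13 ·f  emit P3@[27:27]
pos 28 'c': at 20
pos 29 'e': at 1 ·f
pos 30 'c': at 14 ·f
pos 31 'a': at 17 ·f
pos 32 'c': at 18
pos 33 'd': at 19  emit P5@[31:33]
pos 34 'e': at 8 ·f
pos 35 'b': at 2 ·f  emit P3@[35:35]
pos 36 'c': at 3
pos 37 'a': at 4
pos 38 'd': at 5
pos 39 'c': at 6  emit P0@[34:39],P2@[38:39],P6@[35:39]
pos 40 'a': at 17 ·f
pos 41 'a': at 17 ·f
pos 42 'c': at 18
pos 43 'd': at 19  emit P5@[41:43]
pos 44 'a': at 17 ·f
pos 45 'd': at 7 ·f
pos 46 'c': at 12  emit P2@[45:46]
pos 47 'b': at 15 ·f  emit P3@[47:47]
pos 48 'd': at 16  emit P4@[46:48]
pos 49 'd': at 7 ·f
pos 50 'c': at 12  emit P2@[49:50]
pos 51 'd': at 7 ·f
pos 52 'c': at 12  emit P2@[51:52]
pos 53 'e': at 1 ·f
pos 54 'b': at 2  emit P3@[54:54]
pos 55 'c': at 3
pos 56 'a': at 4
pos 57 'd': at 5
pos 58 'c': at 6  emit P0@[53:58],P2@[57:58],P6@[54:58]
pos 59 'e': at 1 ·f
pos 60 'e': at 1 ·f
pos 61 'e': at 1 ·f
pos 62 'e': at 1 ·f

Result: [[1,3],[5,0],[5,2],[5,6],[9,3],[11,2],[13,3],[14,4],[15,3],[22,1],[23,2],[24,3],[25,4],[26,3],[27,3],[33,5],[35,3],[39,0],[39,2],[39,6],[43,5],[46,2],[47,3],[48,4],[50,2],[52,2],[54,3],[58,0],[58,2],[58,6]]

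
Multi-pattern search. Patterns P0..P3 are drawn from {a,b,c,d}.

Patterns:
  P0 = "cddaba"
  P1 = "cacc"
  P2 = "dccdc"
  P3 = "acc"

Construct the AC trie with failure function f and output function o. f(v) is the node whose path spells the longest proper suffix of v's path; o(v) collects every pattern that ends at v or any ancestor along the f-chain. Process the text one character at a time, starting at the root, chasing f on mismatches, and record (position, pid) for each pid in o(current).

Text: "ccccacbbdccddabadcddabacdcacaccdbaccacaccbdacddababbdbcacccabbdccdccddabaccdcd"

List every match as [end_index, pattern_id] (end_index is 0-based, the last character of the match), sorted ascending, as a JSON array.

Build automaton:
Trie (insert patterns):
  0='ε' goto a→15 c→1 d→10
  1='c' goto a→7 d→2
  2='cd' goto d→3
  3='cdd' goto a→4
  4='cdda' goto b→5
  5='cddab' goto a→6
  6='cddaba' goto ·  [P0 ends]
  7='ca' goto c→8
  8='cac' goto c→9
  9='cacc' goto ·  [P1 ends]
  10='d' goto c→11
  11='dc' goto c→12
  12='dcc' goto d→13
  13='dccd' goto c→14
  14='dccdc' goto ·  [P2 ends]
  15='a' goto c→16
  16='ac' goto c→17
  17='acc' goto ·  [P3 ends]

BFS fail/out derivation:
  n1('c'): parent n0 fail=0; on 'c' 0 → fail=0;  out ∅∪∅=∅
  n10('d'): parent n0 fail=0; on 'd' 0 → fail=0;  out ∅∪∅=∅
  n15('a'): parent n0 fail=0; on 'a' 0 → fail=0;  out ∅∪∅=∅
  n2('cd'): parent n1 fail=0; on 'd' 0 → fail=10;  out ∅∪∅=∅
  n7('ca'): parent n1 fail=0; on 'a' 0 → fail=15;  out ∅∪∅=∅
  n11('dc'): parent n10 fail=0; on 'c' 0 → fail=1;  out ∅∪∅=∅
  n16('ac'): parent n15 fail=0; on 'c' 0 → fail=1;  out ∅∪∅=∅
  n3('cdd'): parent n2 fail=10; on 'd' 10→0 → fail=10;  out ∅∪∅=∅
  n8('cac'): parent n7 fail=15; on 'c' 15 → fail=16;  out ∅∪∅=∅
  n12('dcc'): parent n11 fail=1; on 'c' 1→0 → fail=1;  out ∅∪∅=∅
  n17('acc'): parent n16 fail=1; on 'c' 1→0 → fail=1;  out {3}∪∅={3}
  n4('cdda'): parent n3 fail=10; on 'a' 10→0 → fail=15;  out ∅∪∅=∅
  n9('cacc'): parent n8 fail=16; on 'c' 16 → fail=17;  out {1}∪{3}={1,3}
  n13('dccd'): parent n12 fail=1; on 'd' 1 → fail=2;  out ∅∪∅=∅
  n5('cddab'): parent n4 fail=15; on 'b' 15→0 → fail=0;  out ∅∪∅=∅
  n14('dccdc'): parent n13 fail=2; on 'c' 2→10 → fail=11;  out {2}∪∅={2}
  n6('cddaba'): parent n5 fail=0; on 'a' 0 → fail=15;  out {0}∪∅={0}

Scan:
pos 0 'c': at 1
pos 1 'c': at 1 (fail-walked)
pos 2 'c': at 1 (fail-walked)
pos 3 'c': at 1 (fail-walked)
pos 4 'a': at 7
pos 5 'c': at 8
pos 6 'b': at 0 (fail-walked)
pos 7 'b': at 0
pos 8 'd': at 10
pos 9 'c': at 11
pos 10 'c': at 12
pos 11 'd': at 13
pos 12 'd': at 3 (fail-walked)
pos 13 'a': at 4
pos 14 'b': at 5
pos 15 'a': at 6  ** P0@[10:15]
pos 16 'd': at 10 (fail-walked)
pos 17 'c': at 11
pos 18 'd': at 2 (fail-walked)
pos 19 'd': at 3
pos 20 'a': at 4
pos 21 'b': at 5
pos 22 'a': at 6  ** P0@[17:22]
pos 23 'c': at 16 (fail-walked)
pos 24 'd': at 2 (fail-walked)
pos 25 'c': at 11 (fail-walked)
pos 26 'a': at 7 (fail-walked)
pos 27 'c': at 8
pos 28 'a': at 7 (fail-walked)
pos 29 'c': at 8
pos 30 'c': at 9  ** P1@[27:30],P3@[28:30]
pos 31 'd': at 2 (fail-walked)
pos 32 'b': at 0 (fail-walked)
pos 33 'a': at 15
pos 34 'c': at 16
pos 35 'c': at 17  ** P3@[33:35]
pos 36 'a': at 7 (fail-walked)
pos 37 'c': at 8
pos 38 'a': at 7 (fail-walked)
pos 39 'c': at 8
pos 40 'c': at 9  ** P1@[37:40],P3@[38:40]
pos 41 'b': at 0 (fail-walked)
pos 42 'd': at 10
pos 43 'a': at 15 (fail-walked)
pos 44 'c': at 16
pos 45 'd': at 2 (fail-walked)
pos 46 'd': at 3
pos 47 'a': at 4
pos 48 'b': at 5
pos 49 'a': at 6  ** P0@[44:49]
pos 50 'b': at 0 (fail-walked)
pos 51 'b': at 0
pos 52 'd': at 10
pos 53 'b': at 0 (fail-walked)
pos 54 'c': at 1
pos 55 'a': at 7
pos 56 'c': at 8
pos 57 'c': at 9  ** P1@[54:57],P3@[55:57]
pos 58 'c': at 1 (fail-walked)
pos 59 'a': at 7
pos 60 'b': at 0 (fail-walked)
pos 61 'b': at 0
pos 62 'd': at 10
pos 63 'c': at 11
pos 64 'c': at 12
pos 65 'd': at 13
pos 66 'c': at 14  ** P2@[62:66]
pos 67 'c': at 12 (fail-walked)
pos 68 'd': at 13
pos 69 'd': at 3 (fail-walked)
pos 70 'a': at 4
pos 71 'b': at 5
pos 72 'a': at 6  ** P0@[67:72]
pos 73 'c': at 16 (fail-walked)
pos 74 'c': at 17  ** P3@[72:74]
pos 75 'd': at 2 (fail-walked)
pos 76 'c': at 11 (fail-walked)
pos 77 'd': at 2 (fail-walked)

Result: [[15,0],[22,0],[30,1],[30,3],[35,3],[40,1],[40,3],[49,0],[57,1],[57,3],[66,2],[72,0],[74,3]]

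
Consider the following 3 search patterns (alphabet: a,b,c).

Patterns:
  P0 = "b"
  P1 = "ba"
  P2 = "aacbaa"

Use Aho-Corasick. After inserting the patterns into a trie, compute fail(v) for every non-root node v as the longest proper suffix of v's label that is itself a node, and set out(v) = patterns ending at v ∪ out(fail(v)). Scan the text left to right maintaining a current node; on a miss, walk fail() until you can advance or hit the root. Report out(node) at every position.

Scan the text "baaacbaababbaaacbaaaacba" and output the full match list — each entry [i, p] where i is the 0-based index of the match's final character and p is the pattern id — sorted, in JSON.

Build:
Trie nodes:
  n0 'ε': a→3 b→1
  n1 'b': a→2  ←P0
  n2 'ba': ·  ←P1
  n3 'a': a→4
  n4 'aa': c→5
  n5 'aac': b→6
  n6 'aacb': a→7
  n7 'aacba': a→8
  n8 'aacbaa': ·  ←P2

Failure links (BFS by depth):
  fail(1) 'b': from fail(0)=0 chase 'b': 0 ⇒ 0;  out={0}∪out(0)={0}
  fail(3) 'a': from fail(0)=0 chase 'a': 0 ⇒ 0;  out=∅∪out(0)=∅
  fail(2) 'ba': from fail(1)=0 chase 'a': 0 ⇒ 3;  out={1}∪out(3)={1}
  fail(4) 'aa': from fail(3)=0 chase 'a': 0 ⇒ 3;  out=∅∪out(3)=∅
  fail(5) 'aac': from fail(4)=3 chase 'c': 3→0 ⇒ 0;  out=∅∪out(0)=∅
  fail(6) 'aacb': from fail(5)=0 chase 'b': 0 ⇒ 1;  out=∅∪out(1)={0}
  fail(7) 'aacba': from fail(6)=1 chase 'a': 1 ⇒ 2;  out=∅∪out(2)={1}
  fail(8) 'aacbaa': from fail(7)=2 chase 'a': 2→3 ⇒ 4;  out={2}∪out(4)={2}

Run:
pos 0 'b': at 1  emit P0@[0:0]
pos 1 'a': at 2  emit P1@[0:1]
pos 2 'a': at 4 (via fail)
pos 3 'a': at 4 (via fail)
pos 4 'c': at 5
pos 5 'b': at 6  emit P0@[5:5]
pos 6 'a': at 7  emit P1@[5:6]
pos 7 'a': at 8  emit P2@[2:7]
pos 8 'b': at 1 (via fail)  emit P0@[8:8]
pos 9 'a': at 2  emit P1@[8:9]
pos 10 'b': at 1 (via fail)  emit P0@[10:10]
pos 11 'b': at 1 (via fail)  emit P0@[11:11]
pos 12 'a': at 2  emit P1@[11:12]
pos 13 'a': at 4 (via fail)
pos 14 'a': at 4 (via fail)
pos 15 'c': at 5
pos 16 'b': at 6  emit P0@[16:16]
pos 17 'a': at 7  emit P1@[16:17]
pos 18 'a': at 8  emit P2@[13:18]
pos 19 'a': at 4 (via fail)
pos 20 'a': at 4 (via fail)
pos 21 'c': at 5
pos 22 'b': at 6  emit P0@[22:22]
pos 23 'a': at 7  emit P1@[22:23]

All matches (sorted): [[0,0],[1,1],[5,0],[6,1],[7,2],[8,0],[9,1],[10,0],[11,0],[12,1],[16,0],[17,1],[18,2],[22,0],[23,1]]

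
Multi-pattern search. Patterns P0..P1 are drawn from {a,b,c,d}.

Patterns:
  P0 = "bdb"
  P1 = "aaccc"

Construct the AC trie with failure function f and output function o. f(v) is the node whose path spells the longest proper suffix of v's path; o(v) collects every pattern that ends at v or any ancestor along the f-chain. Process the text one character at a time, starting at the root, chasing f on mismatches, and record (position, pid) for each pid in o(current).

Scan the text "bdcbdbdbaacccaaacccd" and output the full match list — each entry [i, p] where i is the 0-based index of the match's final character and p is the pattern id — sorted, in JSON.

Construct AC machine:
Trie (insert patterns):
  0='ε' goto a→4 b→1
  1='b' goto d→2
  2='bd' goto b→3
  3='bdb' goto ·  [P0 ends]
  4='a' goto a→5
  5='aa' goto c→6
  6='aac' goto c→7
  7='aacc' goto c→8
  8='aaccc' goto ·  [P1 ends]

Failure links (BFS by depth):
  fail(1) 'b': from fail(0)=0 chase 'b': 0 ⇒ 0;  out=∅∪out(0)=∅
  fail(4) 'a': from fail(0)=0 chase 'a': 0 ⇒ 0;  out=∅∪out(0)=∅
  fail(2) 'bd': from fail(1)=0 chase 'd': 0 ⇒ 0;  out=∅∪out(0)=∅
  fail(5) 'aa': from fail(4)=0 chase 'a': 0 ⇒ 4;  out=∅∪out(4)=∅
  fail(3) 'bdb': from fail(2)=0 chase 'b': 0 ⇒ 1;  out={0}∪out(1)={0}
  fail(6) 'aac': from fail(5)=4 chase 'c': 4→0 ⇒ 0;  out=∅∪out(0)=∅
  fail(7) 'aacc': from fail(6)=0 chase 'c': 0 ⇒ 0;  out=∅∪out(0)=∅
  fail(8) 'aaccc': from fail(7)=0 chase 'c': 0 ⇒ 0;  out={1}∪out(0)={1}

Scan:
pos 0 'b': at 1
pos 1 'd': at 2
pos 2 'c': at 0 (via fail)
pos 3 'b': at 1
pos 4 'd': at 2
pos 5 'b': at 3  ** P0@[3:5]
pos 6 'd': at 2 (via fail)
pos 7 'b': at 3  ** P0@[5:7]
pos 8 'a': at 4 (via fail)
pos 9 'a': at 5
pos 10 'c': at 6
pos 11 'c': at 7
pos 12 'c': at 8  ** P1@[8:12]
pos 13 'a': at 4 (via fail)
pos 14 'a': at 5
pos 15 'a': at 5 (via fail)
pos 16 'c': at 6
pos 17 'c': at 7
pos 18 'c': at 8  ** P1@[14:18]
pos 19 'd': at 0 (via fail)

Matches: [[5,0],[7,0],[12,1],[18,1]]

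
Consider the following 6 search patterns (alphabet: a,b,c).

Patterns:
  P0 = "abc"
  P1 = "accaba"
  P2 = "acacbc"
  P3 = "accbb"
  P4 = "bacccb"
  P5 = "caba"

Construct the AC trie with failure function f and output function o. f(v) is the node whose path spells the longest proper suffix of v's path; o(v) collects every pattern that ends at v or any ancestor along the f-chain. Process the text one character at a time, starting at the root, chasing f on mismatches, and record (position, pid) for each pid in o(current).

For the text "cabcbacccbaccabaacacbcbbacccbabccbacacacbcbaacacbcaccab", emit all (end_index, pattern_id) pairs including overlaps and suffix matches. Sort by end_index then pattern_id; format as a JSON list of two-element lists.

Construct AC machine:
Trie (insert patterns):
  n0 'ε': a→1 b→15 c→21
  n1 'a': b→2 c→4
  n2 'ab': c→3
  n3 'abc': ·  [P0 ends]
  n4 'ac': a→9 c→5
  n5 'acc': a→6 b→13
  n6 'acca': b→7
  n7 'accab': a→8
  n8 'accaba': ·  [P1 ends]
  n9 'aca': c→10
  n10 'acac': b→11
  n11 'acacb': c→12
  n12 'acacbc': ·  [P2 ends]
  n13 'accb': b→14
  n14 'accbb': ·  [P3 ends]
  n15 'b': a→16
  n16 'ba': c→17
  n17 'bac': c→18
  n18 'bacc': c→19
  n19 'baccc': b→20
  n20 'bacccb': ·  [P4 ends]
  n21 'c': a→22
  n22 'ca': b→23
  n23 'cab': a→24
  n24 'caba': ·  [P5 ends]

Failure links (BFS by depth):
  n1('a'): parent n0 fail=0; on 'a' 0 → fail=0;  out ∅∪∅=∅
  n15('b'): parent n0 fail=0; on 'b' 0 → fail=0;  out ∅∪∅=∅
  n21('c'): parent n0 fail=0; on 'c' 0 → fail=0;  out ∅∪∅=∅
  n2('ab'): parent n1 fail=0; on 'b' 0 → fail=15;  out ∅∪∅=∅
  n4('ac'): parent n1 fail=0; on 'c' 0 → fail=21;  out ∅∪∅=∅
  n16('ba'): parent n15 fail=0; on 'a' 0 → fail=1;  out ∅∪∅=∅
  n22('ca'): parent n21 fail=0; on 'a' 0 → fail=1;  out ∅∪∅=∅
  n3('abc'): parent n2 fail=15; on 'c' 15→0 → fail=21;  out {0}∪∅={0}
  n5('acc'): parent n4 fail=21; on 'c' 21→0 → fail=21;  out ∅∪∅=∅
  n9('aca'): parent n4 fail=21; on 'a' 21 → fail=22;  out ∅∪∅=∅
  n17('bac'): parent n16 fail=1; on 'c' 1 → fail=4;  out ∅∪∅=∅
  n23('cab'): parent n22 fail=1; on 'b' 1 → fail=2;  out ∅∪∅=∅
  n6('acca'): parent n5 fail=21; on 'a' 21 → fail=22;  out ∅∪∅=∅
  n10('acac'): parent n9 fail=22; on 'c' 22→1 → fail=4;  out ∅∪∅=∅
  n13('accb'): parent n5 fail=21; on 'b' 21→0 → fail=15;  out ∅∪∅=∅
  n18('bacc'): parent n17 fail=4; on 'c' 4 → fail=5;  out ∅∪∅=∅
  n24('caba'): parent n23 fail=2; on 'a' 2→15 → fail=16;  out {5}∪∅={5}
  n7('accab'): parent n6 fail=22; on 'b' 22 → fail=23;  out ∅∪∅=∅
  n11('acacb'): parent n10 fail=4; on 'b' 4→21→0 → fail=15;  out ∅∪∅=∅
  n14('accbb'): parent n13 fail=15; on 'b' 15→0 → fail=15;  out {3}∪∅={3}
  n19('baccc'): parent n18 fail=5; on 'c' 5→21→0 → fail=21;  out ∅∪∅=∅
  n8('accaba'): parent n7 fail=23; on 'a' 23 → fail=24;  out {1}∪{5}={1,5}
  n12('acacbc'): parent n11 fail=15; on 'c' 15→0 → fail=21;  out {2}∪∅={2}
  n20('bacccb'): parent n19 fail=21; on 'b' 21→0 → fail=15;  out {4}∪∅={4}

Scan:
[0] read 'c'  n0⇒n21
[1] read 'a'  n21⇒n22
[2] read 'b'  n22⇒n23
[3] read 'c'  n23⇒n3 ·f  ** P0@[1:3]
[4] read 'b'  n3⇒n15 ·f
[5] read 'a'  n15⇒n16
[6] read 'c'  n16⇒n17
[7] read 'c'  n17⇒n18
[8] read 'c'  n18⇒n19
[9] read 'b'  n19⇒n20  ** P4@[4:9]
[10] read 'a'  n20⇒n16 ·f
[11] read 'c'  n16⇒n17
[12] read 'c'  n17⇒n18
[13] read 'a'  n18⇒n6 ·f
[14] read 'b'  n6⇒n7
[15] read 'a'  n7⇒n8  ** P1@[10:15],P5@[12:15]
[16] read 'a'  n8⇒n1 ·f
[17] read 'c'  n1⇒n4
[18] read 'a'  n4⇒n9
[19] read 'c'  n9⇒n10
[20] read 'b'  n10⇒n11
[21] read 'c'  n11⇒n12  ** P2@[16:21]
[22] read 'b'  n12⇒n15 ·f
[23] read 'b'  n15⇒n15 ·f
[24] read 'a'  n15⇒n16
[25] read 'c'  n16⇒n17
[26] read 'c'  n17⇒n18
[27] read 'c'  n18⇒n19
[28] read 'b'  n19⇒n20  ** P4@[23:28]
[29] read 'a'  n20⇒n16 ·f
[30] read 'b'  n16⇒n2 ·f
[31] read 'c'  n2⇒n3  ** P0@[29:31]
[32] read 'c'  n3⇒n21 ·f
[33] read 'b'  n21⇒n15 ·f
[34] read 'a'  n15⇒n16
[35] read 'c'  n16⇒n17
[36] read 'a'  n17⇒n9 ·f
[37] read 'c'  n9⇒n10
[38] read 'a'  n10⇒n9 ·f
[39] read 'c'  n9⇒n10
[40] read 'b'  n10⇒n11
[41] read 'c'  n11⇒n12  ** P2@[36:41]
[42] read 'b'  n12⇒n15 ·f
[43] read 'a'  n15⇒n16
[44] read 'a'  n16⇒n1 ·f
[45] read 'c'  n1⇒n4
[46] read 'a'  n4⇒n9
[47] read 'c'  n9⇒n10
[48] read 'b'  n10⇒n11
[49] read 'c'  n11⇒n12  ** P2@[44:49]
[50] read 'a'  n12⇒n22 ·f
[51] read 'c'  n22⇒n4 ·f
[52] read 'c'  n4⇒n5
[53] read 'a'  n5⇒n6
[54] read 'b'  n6⇒n7

Matches: [[3,0],[9,4],[15,1],[15,5],[21,2],[28,4],[31,0],[41,2],[49,2]]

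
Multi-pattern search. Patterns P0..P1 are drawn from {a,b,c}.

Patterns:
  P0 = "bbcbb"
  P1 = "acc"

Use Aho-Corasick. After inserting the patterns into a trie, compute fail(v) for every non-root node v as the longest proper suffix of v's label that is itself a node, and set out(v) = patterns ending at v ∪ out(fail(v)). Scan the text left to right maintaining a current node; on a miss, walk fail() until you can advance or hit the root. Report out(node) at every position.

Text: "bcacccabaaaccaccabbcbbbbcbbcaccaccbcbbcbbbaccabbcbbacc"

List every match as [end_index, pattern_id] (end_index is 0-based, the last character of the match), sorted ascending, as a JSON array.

Build:
Trie (insert patterns):
  0='ε' goto a→6 b→1
  1='b' goto b→2
  2='bb' goto c→3
  3='bbc' goto b→4
  4='bbcb' goto b→5
  5='bbcbb' goto ·  [P0 ends]
  6='a' goto c→7
  7='ac' goto c→8
  8='acc' goto ·  [P1 ends]

Failure links (BFS by depth):
  n1('b'): parent n0 fail=0; on 'b' 0 → fail=0;  out ∅∪∅=∅
  n6('a'): parent n0 fail=0; on 'a' 0 → fail=0;  out ∅∪∅=∅
  n2('bb'): parent n1 fail=0; on 'b' 0 → fail=1;  out ∅∪∅=∅
  n7('ac'): parent n6 fail=0; on 'c' 0 → fail=0;  out ∅∪∅=∅
  n3('bbc'): parent n2 fail=1; on 'c' 1→0 → fail=0;  out ∅∪∅=∅
  n8('acc'): parent n7 fail=0; on 'c' 0 → fail=0;  out {1}∪∅={1}
  n4('bbcb'): parent n3 fail=0; on 'b' 0 → fail=1;  out ∅∪∅=∅
  n5('bbcbb'): parent n4 fail=1; on 'b' 1 → fail=2;  out {0}∪∅={0}

Run:
pos 0 'b': at 1
pos 1 'c': at 0 (via fail)
pos 2 'a': at 6
pos 3 'c': at 7
pos 4 'c': at 8  ** P1@[2:4]
pos 5 'c': at 0 (via fail)
pos 6 'a': at 6
pos 7 'b': at 1 (via fail)
pos 8 'a': at 6 (via fail)
pos 9 'a': at 6 (via fail)
pos 10 'a': at 6 (via fail)
pos 11 'c': at 7
pos 12 'c': at 8  ** P1@[10:12]
pos 13 'a': at 6 (via fail)
pos 14 'c': at 7
pos 15 'c': at 8  ** P1@[13:15]
pos 16 'a': at 6 (via fail)
pos 17 'b': at 1 (via fail)
pos 18 'b': at 2
pos 19 'c': at 3
pos 20 'b': at 4
pos 21 'b': at 5  ** P0@[17:21]
pos 22 'b': at 2 (via fail)
pos 23 'b': at 2 (via fail)
pos 24 'c': at 3
pos 25 'b': at 4
pos 26 'b': at 5  ** P0@[22:26]
pos 27 'c': at 3 (via fail)
pos 28 'a': at 6 (via fail)
pos 29 'c': at 7
pos 30 'c': at 8  ** P1@[28:30]
pos 31 'a': at 6 (via fail)
pos 32 'c': at 7
pos 33 'c': at 8  ** P1@[31:33]
pos 34 'b': at 1 (via fail)
pos 35 'c': at 0 (via fail)
pos 36 'b': at 1
pos 37 'b': at 2
pos 38 'c': at 3
pos 39 'b': at 4
pos 40 'b': at 5  ** P0@[36:40]
pos 41 'b': at 2 (via fail)
pos 42 'a': at 6 (via fail)
pos 43 'c': at 7
pos 44 'c': at 8  ** P1@[42:44]
pos 45 'a': at 6 (via fail)
pos 46 'b': at 1 (via fail)
pos 47 'b': at 2
pos 48 'c': at 3
pos 49 'b': at 4
pos 50 'b': at 5  ** P0@[46:50]
pos 51 'a': at 6 (via fail)
pos 52 'c': at 7
pos 53 'c': at 8  ** P1@[51:53]

Matches: [[4,1],[12,1],[15,1],[21,0],[26,0],[30,1],[33,1],[40,0],[44,1],[50,0],[53,1]]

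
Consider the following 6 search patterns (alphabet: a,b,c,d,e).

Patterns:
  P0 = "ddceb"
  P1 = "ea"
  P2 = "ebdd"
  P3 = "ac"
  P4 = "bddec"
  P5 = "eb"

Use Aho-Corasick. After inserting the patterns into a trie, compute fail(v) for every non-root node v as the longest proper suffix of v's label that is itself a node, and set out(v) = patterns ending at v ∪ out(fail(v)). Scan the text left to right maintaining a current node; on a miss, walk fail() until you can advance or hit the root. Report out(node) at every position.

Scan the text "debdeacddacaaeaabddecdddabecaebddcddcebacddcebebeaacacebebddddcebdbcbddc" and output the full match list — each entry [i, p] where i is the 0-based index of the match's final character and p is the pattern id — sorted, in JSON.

Build automaton:
Trie nodes:
  n0 'ε': a→11 b→13 d→1 e→6
  n1 'd': d→2
  n2 'dd': c→3
  n3 'ddc': e→4
  n4 'ddce': b→5
  n5 'ddceb': ·  [P0 ends]
  n6 'e': a→7 b→8
  n7 'ea': ·  [P1 ends]
  n8 'eb': d→9  [P5 ends]
  n9 'ebd': d→10
  n10 'ebdd': ·  [P2 ends]
  n11 'a': c→12
  n12 'ac': ·  [P3 ends]
  n13 'b': d→14
  n14 'bd': d→15
  n15 'bdd': e→16
  n16 'bdde': c→17
  n17 'bddec': ·  [P4 ends]

BFS fail/out derivation:
  n1('d'): parent n0 fail=0; on 'd' 0 → fail=0;  out ∅∪∅=∅
  n6('e'): parent n0 fail=0; on 'e' 0 → fail=0;  out ∅∪∅=∅
  n11('a'): parent n0 fail=0; on 'a' 0 → fail=0;  out ∅∪∅=∅
  n13('b'): parent n0 fail=0; on 'b' 0 → fail=0;  out ∅∪∅=∅
  n2('dd'): parent n1 fail=0; on 'd' 0 → fail=1;  out ∅∪∅=∅
  n7('ea'): parent n6 fail=0; on 'a' 0 → fail=11;  out {1}∪∅={1}
  n8('eb'): parent n6 fail=0; on 'b' 0 → fail=13;  out {5}∪∅={5}
  n12('ac'): parent n11 fail=0; on 'c' 0 → fail=0;  out {3}∪∅={3}
  n14('bd'): parent n13 fail=0; on 'd' 0 → fail=1;  out ∅∪∅=∅
  n3('ddc'): parent n2 fail=1; on 'c' 1→0 → fail=0;  out ∅∪∅=∅
  n9('ebd'): parent n8 fail=13; on 'd' 13 → fail=14;  out ∅∪∅=∅
  n15('bdd'): parent n14 fail=1; on 'd' 1 → fail=2;  out ∅∪∅=∅
  n4('ddce'): parent n3 fail=0; on 'e' 0 → fail=6;  out ∅∪∅=∅
  n10('ebdd'): parent n9 fail=14; on 'd' 14 → fail=15;  out {2}∪∅={2}
  n16('bdde'): parent n15 fail=2; on 'e' 2→1→0 → fail=6;  out ∅∪∅=∅
  n5('ddceb'): parent n4 fail=6; on 'b' 6 → fail=8;  out {0}∪{5}={0,5}
  n17('bddec'): parent n16 fail=6; on 'c' 6→0 → fail=0;  out {4}∪∅={4}

Run:
pos 0 'd': at 1
pos 1 'e': at 6 (via fail)
pos 2 'b': at 8  ** P5@[1:2]
pos 3 'd': at 9
pos 4 'e': at 6 (via fail)
pos 5 'a': at 7  ** P1@[4:5]
pos 6 'c': at 12 (via fail)  ** P3@[5:6]
pos 7 'd': at 1 (via fail)
pos 8 'd': at 2
pos 9 'a': at 11 (via fail)
pos 10 'c': at 12  ** P3@[9:10]
pos 11 'a': at 11 (via fail)
pos 12 'a': at 11 (via fail)
pos 13 'e': at 6 (via fail)
pos 14 'a': at 7  ** P1@[13:14]
pos 15 'a': at 11 (via fail)
pos 16 'b': at 13 (via fail)
pos 17 'd': at 14
pos 18 'd': at 15
pos 19 'e': at 16
pos 20 'c': at 17  ** P4@[16:20]
pos 21 'd': at 1 (via fail)
pos 22 'd': at 2
pos 23 'd': at 2 (via fail)
pos 24 'a': at 11 (via fail)
pos 25 'b': at 13 (via fail)
pos 26 'e': at 6 (via fail)
pos 27 'c': at 0 (via fail)
pos 28 'a': at 11
pos 29 'e': at 6 (via fail)
pos 30 'b': at 8  ** P5@[29:30]
pos 31 'd': at 9
pos 32 'd': at 10  ** P2@[29:32]
pos 33 'c': at 3 (via fail)
pos 34 'd': at 1 (via fail)
pos 35 'd': at 2
pos 36 'c': at 3
pos 37 'e': at 4
pos 38 'b': at 5  ** P0@[34:38],P5@[37:38]
pos 39 'a': at 11 (via fail)
pos 40 'c': at 12  ** P3@[39:40]
pos 41 'd': at 1 (via fail)
pos 42 'd': at 2
pos 43 'c': at 3
pos 44 'e': at 4
pos 45 'b': at 5  ** P0@[41:45],P5@[44:45]
pos 46 'e': at 6 (via fail)
pos 47 'b': at 8  ** P5@[46:47]
pos 48 'e': at 6 (via fail)
pos 49 'a': at 7  ** P1@[48:49]
pos 50 'a': at 11 (via fail)
pos 51 'c': at 12  ** P3@[50:51]
pos 52 'a': at 11 (via fail)
pos 53 'c': at 12  ** P3@[52:53]
pos 54 'e': at 6 (via fail)
pos 55 'b': at 8  ** P5@[54:55]
pos 56 'e': at 6 (via fail)
pos 57 'b': at 8  ** P5@[56:57]
pos 58 'd': at 9
pos 59 'd': at 10  ** P2@[56:59]
pos 60 'd': at 2 (via fail)
pos 61 'd': at 2 (via fail)
pos 62 'c': at 3
pos 63 'e': at 4
pos 64 'b': at 5  ** P0@[60:64],P5@[63:64]
pos 65 'd': at 9 (via fail)
pos 66 'b': at 13 (via fail)
pos 67 'c': at 0 (via fail)
pos 68 'b': at 13
pos 69 'd': at 14
pos 70 'd': at 15
pos 71 'c': at 3 (via fail)

Matches: [[2,5],[5,1],[6,3],[10,3],[14,1],[20,4],[30,5],[32,2],[38,0],[38,5],[40,3],[45,0],[45,5],[47,5],[49,1],[51,3],[53,3],[55,5],[57,5],[59,2],[64,0],[64,5]]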